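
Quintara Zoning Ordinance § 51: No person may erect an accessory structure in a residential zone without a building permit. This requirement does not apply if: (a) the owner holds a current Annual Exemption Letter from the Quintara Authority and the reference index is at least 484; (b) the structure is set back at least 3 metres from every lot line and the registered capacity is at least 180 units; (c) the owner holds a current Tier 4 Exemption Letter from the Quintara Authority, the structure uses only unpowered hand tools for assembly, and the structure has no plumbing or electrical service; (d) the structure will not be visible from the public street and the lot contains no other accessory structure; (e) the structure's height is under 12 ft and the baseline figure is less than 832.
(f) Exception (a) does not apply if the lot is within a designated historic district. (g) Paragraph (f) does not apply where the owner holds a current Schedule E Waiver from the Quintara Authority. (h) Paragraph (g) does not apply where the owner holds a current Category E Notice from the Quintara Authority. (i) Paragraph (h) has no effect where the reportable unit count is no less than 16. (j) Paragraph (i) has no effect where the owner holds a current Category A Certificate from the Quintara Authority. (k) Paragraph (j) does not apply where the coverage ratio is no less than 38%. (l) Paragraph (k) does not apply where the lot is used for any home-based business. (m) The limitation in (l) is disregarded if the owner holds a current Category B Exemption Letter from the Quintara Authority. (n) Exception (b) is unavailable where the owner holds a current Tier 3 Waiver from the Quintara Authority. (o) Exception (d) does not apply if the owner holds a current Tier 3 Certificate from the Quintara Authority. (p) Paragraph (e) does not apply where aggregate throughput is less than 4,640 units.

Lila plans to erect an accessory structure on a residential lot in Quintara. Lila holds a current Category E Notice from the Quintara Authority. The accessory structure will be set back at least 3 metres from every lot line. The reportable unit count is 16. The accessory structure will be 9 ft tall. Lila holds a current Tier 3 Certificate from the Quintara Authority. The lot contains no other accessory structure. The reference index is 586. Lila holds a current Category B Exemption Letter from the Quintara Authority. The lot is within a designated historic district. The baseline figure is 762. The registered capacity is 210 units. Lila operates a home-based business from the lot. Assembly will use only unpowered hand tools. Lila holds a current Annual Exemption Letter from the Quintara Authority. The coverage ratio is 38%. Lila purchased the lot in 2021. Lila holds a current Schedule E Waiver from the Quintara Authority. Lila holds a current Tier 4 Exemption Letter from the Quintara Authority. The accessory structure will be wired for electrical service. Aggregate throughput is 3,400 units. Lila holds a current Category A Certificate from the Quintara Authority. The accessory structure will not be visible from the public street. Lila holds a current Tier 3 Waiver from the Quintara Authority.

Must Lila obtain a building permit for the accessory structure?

Exception (a)'s conditions are all satisfied: a current Annual Exemption Letter is held; the reference index is 586, meeting the 484 threshold. As to paragraphs (f)–(m): (f) would limit (a) — the lot is in a historic district — but (g) sets (f) aside: (g) is triggered — a current Schedule E Waiver is held. (h) would limit (g) — a current Category E Notice is held — but (i) sets (h) aside: (i) operates against (h): the reportable unit count is 16, meeting the 16 threshold. (j) would limit (i) — a current Category A Certificate is held — but (k) sets (j) aside: (k) is triggered — the coverage ratio is 38%, meeting the 38% threshold. (l) would limit (k) — a home-based business operates on the lot — but (m) sets (l) aside: (m) operates against (l): a current Category B Exemption Letter is held. So (a) applies.
All of (b)'s requirements are met (the setback is at least 3 m on every side; the registered capacity is 210 units, meeting the 180 units threshold). But applying paragraph (n): (n) operates — a current Tier 3 Waiver is held. (b) is therefore removed.
Exception (c) requires that the structure has no plumbing or electrical service; but electrical service is planned, so (c) is unavailable.
All of (d)'s requirements are met (the structure will not be visible from the street; the lot has no other accessory structure). But applying paragraph (o): (o) is triggered — a current Tier 3 Certificate is held. Exception (d) does not apply.
Exception (e): the structure's height is 9 ft, under the 12 ft limit; the baseline figure is 762, less than the 832 limit — every condition holds. But: (p) is triggered — aggregate throughput is 3,400 units, less than the 4,640 units limit. (e) is therefore removed.

No — exception (a) applies; Lila does not need a building permit.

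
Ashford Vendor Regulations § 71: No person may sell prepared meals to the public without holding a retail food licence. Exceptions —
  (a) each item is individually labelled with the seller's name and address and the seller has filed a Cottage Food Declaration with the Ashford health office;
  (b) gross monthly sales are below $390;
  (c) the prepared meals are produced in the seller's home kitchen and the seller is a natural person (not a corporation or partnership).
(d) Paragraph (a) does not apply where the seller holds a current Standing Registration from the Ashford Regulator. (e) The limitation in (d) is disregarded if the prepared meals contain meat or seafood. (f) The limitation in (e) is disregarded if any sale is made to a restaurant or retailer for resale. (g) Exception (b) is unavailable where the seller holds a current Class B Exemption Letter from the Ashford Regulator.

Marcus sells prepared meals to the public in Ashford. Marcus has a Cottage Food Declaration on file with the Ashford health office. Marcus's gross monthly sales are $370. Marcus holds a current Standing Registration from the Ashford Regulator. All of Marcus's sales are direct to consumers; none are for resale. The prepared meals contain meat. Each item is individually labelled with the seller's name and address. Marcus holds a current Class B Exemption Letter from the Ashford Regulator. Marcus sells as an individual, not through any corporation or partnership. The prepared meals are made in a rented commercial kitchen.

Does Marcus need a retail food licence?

No — exception (a) applies; Marcus is not required to hold a retail food licence.

Exception (a): items are individually labelled; a Cottage Food Declaration is on file — every condition holds. As to paragraphs (d)–(f): (d) would limit (a) — a current Standing Registration is held — but (e) sets (d) aside: (e) operates against (d): the prepared meals contain meat. (f), which would lift (e), is inapplicable — no sales are for resale. So (a) applies.
Exception (b) is satisfied on its face — gross monthly sales are $370, below the $390 limit. But applying paragraph (g): (g) operates against (b): a current Class B Exemption Letter is held. Exception (b) does not apply.
Exception (c) requires that the prepared meals are produced in the seller's home kitchen; but the prepared meals are made in a commercial kitchen, not a home kitchen, so (c) is unavailable.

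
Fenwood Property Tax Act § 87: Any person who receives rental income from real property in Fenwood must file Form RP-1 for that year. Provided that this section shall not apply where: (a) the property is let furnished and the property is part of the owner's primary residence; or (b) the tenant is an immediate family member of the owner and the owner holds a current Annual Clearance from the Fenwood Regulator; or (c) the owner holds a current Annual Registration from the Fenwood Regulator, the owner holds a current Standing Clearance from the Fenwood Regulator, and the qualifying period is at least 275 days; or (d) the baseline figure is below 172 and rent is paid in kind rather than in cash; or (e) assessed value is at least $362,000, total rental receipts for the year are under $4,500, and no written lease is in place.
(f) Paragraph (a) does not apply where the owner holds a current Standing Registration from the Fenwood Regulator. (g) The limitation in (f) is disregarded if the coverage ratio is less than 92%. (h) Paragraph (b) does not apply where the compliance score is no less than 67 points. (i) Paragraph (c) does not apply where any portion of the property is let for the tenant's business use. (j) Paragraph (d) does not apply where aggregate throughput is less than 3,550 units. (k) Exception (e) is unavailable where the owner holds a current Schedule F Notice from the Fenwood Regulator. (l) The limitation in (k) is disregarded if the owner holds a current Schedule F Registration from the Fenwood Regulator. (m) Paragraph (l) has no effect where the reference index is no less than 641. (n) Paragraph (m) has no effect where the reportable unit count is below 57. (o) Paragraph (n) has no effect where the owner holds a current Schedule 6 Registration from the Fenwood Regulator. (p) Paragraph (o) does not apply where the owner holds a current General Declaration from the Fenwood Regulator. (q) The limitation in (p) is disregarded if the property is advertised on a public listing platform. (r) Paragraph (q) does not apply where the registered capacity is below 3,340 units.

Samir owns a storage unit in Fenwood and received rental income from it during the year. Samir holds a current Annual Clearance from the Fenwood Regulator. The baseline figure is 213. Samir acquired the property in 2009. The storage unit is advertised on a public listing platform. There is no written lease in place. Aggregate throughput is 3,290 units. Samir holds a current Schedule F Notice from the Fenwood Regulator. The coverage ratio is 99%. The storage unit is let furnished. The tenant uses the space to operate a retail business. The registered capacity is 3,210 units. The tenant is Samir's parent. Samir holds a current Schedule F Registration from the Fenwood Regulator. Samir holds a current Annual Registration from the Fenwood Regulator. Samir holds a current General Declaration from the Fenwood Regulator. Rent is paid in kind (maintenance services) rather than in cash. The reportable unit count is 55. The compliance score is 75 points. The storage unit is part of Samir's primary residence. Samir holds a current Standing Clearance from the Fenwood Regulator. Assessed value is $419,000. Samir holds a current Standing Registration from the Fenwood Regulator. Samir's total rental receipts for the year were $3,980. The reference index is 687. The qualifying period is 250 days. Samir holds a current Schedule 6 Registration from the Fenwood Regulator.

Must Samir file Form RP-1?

No — exception (e) applies; Samir is not required to file Form RP-1.

Exception (a) is satisfied on its face — the property is let furnished; the storage unit is part of the primary residence. Turning to paragraphs (f)–(g): (f) applies — a current Standing Registration is held. (g) does not operate here (the coverage ratio is 99%, not less than 92%), so (f) stands. So (a) is unavailable.
Exception (b): the tenant is an immediate family member; a current Annual Clearance is held — every condition holds. However, paragraph (h) must be considered: (h) operates against (b): the compliance score is 75 points, meeting the 67 points threshold. So (b) is unavailable.
Exception (c) fails — the qualifying period is 250 days, short of 275 days.
Exception (d) requires that the baseline figure is below 172; but the baseline figure is 213, not below 172, so (d) is unavailable.
All of (e)'s requirements are met (assessed value is $419,000, meeting the $362,000 threshold; total rental receipts for the year are $3,980, under the $4,500 limit; there is no written lease). Under paragraphs (k)–(r): (k) is engaged (a current Schedule F Notice is held), but is overridden by (l): (l) operates against (k): a current Schedule F Registration is held. (m) would limit (l) — the reference index is 687, meeting the 641 threshold — but (n) sets (m) aside: (n) operates against (m): the reportable unit count is 55, below the 57 limit. (o) operates (a current Schedule 6 Registration is held), but is displaced by (p): (p) is triggered — a current General Declaration is held. (q) is engaged (the property is publicly advertised), but is overridden by (r): (r) is engaged — the registered capacity is 3,210 units, below the 3,340 units limit. (e) remains available.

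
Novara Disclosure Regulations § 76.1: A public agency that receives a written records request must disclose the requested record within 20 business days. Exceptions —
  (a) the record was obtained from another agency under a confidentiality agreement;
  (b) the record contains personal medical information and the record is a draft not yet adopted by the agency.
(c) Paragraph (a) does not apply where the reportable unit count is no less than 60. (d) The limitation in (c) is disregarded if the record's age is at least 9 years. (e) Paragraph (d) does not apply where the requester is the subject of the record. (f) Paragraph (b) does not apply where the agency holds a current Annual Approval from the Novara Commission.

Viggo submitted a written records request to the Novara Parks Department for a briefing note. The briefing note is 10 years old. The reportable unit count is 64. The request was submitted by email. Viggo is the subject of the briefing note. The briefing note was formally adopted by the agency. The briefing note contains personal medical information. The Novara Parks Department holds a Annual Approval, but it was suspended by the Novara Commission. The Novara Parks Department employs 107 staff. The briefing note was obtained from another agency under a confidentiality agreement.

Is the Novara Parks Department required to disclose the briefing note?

All of (a)'s requirements are met (the briefing note was obtained under a confidentiality agreement). Turning to paragraphs (c)–(e): (c) operates against (a): the reportable unit count is 64, meeting the 60 threshold. (d) would limit (c) — the record's age is 10 years, meeting the 9 years threshold — but (e) sets (d) aside: (e) operates — Viggo is the subject of the briefing note. (a) is therefore removed.
Exception (b) fails — the briefing note has been formally adopted.
No exception displaces § 76.1.

Yes — the Novara Parks Department must disclose the briefing note.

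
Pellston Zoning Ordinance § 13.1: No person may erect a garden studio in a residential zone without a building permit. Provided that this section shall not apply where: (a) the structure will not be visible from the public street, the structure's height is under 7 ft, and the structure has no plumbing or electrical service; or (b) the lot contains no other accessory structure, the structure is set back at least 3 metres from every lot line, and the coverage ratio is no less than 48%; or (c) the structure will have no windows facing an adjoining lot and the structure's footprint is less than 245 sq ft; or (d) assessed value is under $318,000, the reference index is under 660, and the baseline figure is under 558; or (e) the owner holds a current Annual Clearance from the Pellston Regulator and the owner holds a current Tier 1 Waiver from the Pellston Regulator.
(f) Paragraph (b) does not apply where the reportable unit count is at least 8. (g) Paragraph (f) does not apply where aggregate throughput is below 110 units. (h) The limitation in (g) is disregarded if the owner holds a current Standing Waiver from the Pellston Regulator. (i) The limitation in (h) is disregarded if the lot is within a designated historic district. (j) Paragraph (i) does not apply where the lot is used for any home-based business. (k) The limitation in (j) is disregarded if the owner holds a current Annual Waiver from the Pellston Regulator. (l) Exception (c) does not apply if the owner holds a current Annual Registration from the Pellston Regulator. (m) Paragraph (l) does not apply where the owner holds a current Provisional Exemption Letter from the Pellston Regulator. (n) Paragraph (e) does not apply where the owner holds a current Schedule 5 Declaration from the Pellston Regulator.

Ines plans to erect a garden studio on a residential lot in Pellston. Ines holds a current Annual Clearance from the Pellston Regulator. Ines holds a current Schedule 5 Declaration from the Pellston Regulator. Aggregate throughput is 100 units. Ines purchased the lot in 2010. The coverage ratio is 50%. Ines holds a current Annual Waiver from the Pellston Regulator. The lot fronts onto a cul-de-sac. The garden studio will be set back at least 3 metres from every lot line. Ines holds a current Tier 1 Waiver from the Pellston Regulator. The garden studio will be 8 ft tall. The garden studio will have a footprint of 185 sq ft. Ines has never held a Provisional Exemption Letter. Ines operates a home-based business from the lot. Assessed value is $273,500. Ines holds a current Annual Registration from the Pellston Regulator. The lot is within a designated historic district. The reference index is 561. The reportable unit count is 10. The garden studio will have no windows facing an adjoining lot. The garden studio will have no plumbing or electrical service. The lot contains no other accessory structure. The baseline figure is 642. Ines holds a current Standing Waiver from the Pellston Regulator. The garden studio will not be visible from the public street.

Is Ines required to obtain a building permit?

Exception (a) fails — the structure's height is 8 ft, not under 7 ft.
Exception (b): the lot has no other accessory structure; the setback is at least 3 m on every side; the coverage ratio is 50%, meeting the 48% threshold — every condition holds. Under paragraphs (f)–(k): (f) would limit (b) — the reportable unit count is 10, meeting the 8 threshold — but (g) sets (f) aside: (g) operates against (f): aggregate throughput is 100 units, below the 110 units limit. (h) would limit (g) — a current Standing Waiver is held — but (i) sets (h) aside: (i) operates against (h): the lot is in a historic district. (j) would limit (i) — a home-based business operates on the lot — but (k) sets (j) aside: (k) operates — a current Annual Waiver is held. So (b) applies.
Exception (c): no windows face an adjoining lot; the structure's footprint is 185 sq ft, less than the 245 sq ft limit — every condition holds. Turning to paragraphs (l)–(m): (l) operates against (c): a current Annual Registration is held. (m) is not triggered (no current Provisional Exemption Letter is held), so (l) stands. Exception (c) does not apply.
Exception (d) does not apply: the baseline figure is 642, not under 558.
Exception (e) is satisfied on its face — a current Annual Clearance is held; a current Tier 1 Waiver is held. However, paragraph (n) must be considered: (n) is triggered — a current Schedule 5 Declaration is held. (e) is therefore removed.

No — exception (b) applies; Ines does not need a building permit.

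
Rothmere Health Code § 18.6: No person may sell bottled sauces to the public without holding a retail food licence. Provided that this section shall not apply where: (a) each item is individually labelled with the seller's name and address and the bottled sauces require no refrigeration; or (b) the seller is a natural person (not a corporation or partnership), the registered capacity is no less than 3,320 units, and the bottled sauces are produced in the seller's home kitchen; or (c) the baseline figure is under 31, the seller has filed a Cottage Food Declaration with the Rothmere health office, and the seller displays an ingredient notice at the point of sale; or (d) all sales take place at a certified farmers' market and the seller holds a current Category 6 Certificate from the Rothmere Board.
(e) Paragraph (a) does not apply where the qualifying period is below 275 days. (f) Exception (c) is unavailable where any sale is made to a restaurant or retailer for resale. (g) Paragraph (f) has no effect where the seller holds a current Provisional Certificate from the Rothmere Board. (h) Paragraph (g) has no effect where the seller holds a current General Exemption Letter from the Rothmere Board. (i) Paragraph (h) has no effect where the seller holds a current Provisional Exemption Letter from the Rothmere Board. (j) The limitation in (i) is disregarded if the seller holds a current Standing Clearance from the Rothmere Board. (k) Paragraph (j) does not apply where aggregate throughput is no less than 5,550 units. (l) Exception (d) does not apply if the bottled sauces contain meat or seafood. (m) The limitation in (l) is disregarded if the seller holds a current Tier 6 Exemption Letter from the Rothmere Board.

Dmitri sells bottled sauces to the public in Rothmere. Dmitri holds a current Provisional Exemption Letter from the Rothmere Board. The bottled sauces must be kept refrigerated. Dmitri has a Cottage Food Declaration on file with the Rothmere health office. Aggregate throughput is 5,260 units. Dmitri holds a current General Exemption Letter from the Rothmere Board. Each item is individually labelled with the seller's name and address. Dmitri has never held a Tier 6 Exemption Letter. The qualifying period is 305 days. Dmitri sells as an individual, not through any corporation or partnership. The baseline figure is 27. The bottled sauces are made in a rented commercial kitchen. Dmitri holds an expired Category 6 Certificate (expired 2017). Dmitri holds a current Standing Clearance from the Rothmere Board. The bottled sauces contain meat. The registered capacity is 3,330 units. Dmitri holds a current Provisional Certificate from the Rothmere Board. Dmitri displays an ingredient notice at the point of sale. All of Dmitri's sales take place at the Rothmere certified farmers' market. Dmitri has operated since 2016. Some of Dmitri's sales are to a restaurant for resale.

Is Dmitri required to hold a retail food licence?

Exception (a) requires that the bottled sauces require no refrigeration; but the bottled sauces require refrigeration, so (a) is unavailable.
Exception (b) does not apply: the bottled sauces are made in a commercial kitchen, not a home kitchen.
Exception (c): the baseline figure is 27, under the 31 limit; a Cottage Food Declaration is on file; an ingredient notice is displayed — every condition holds. Turning to paragraphs (f)–(k): (f) operates against (c): some sales are to a restaurant for resale. (g) is engaged (a current Provisional Certificate is held), but is set aside by (h): (h) is engaged — a current General Exemption Letter is held. (i) would limit (h) — a current Provisional Exemption Letter is held — but (j) sets (i) aside: (j) operates against (i): a current Standing Clearance is held. (k), which would lift (j), does not operate here — aggregate throughput is 5,260 units, short of 5,550 units. So (c) is unavailable.
Exception (d) requires that the seller holds a current Category 6 Certificate from the Rothmere Board; but the Category 6 Certificate is not current, so (d) is unavailable.
Every exception is unavailable, so the rule governs.

Yes — Dmitri must hold a retail food licence.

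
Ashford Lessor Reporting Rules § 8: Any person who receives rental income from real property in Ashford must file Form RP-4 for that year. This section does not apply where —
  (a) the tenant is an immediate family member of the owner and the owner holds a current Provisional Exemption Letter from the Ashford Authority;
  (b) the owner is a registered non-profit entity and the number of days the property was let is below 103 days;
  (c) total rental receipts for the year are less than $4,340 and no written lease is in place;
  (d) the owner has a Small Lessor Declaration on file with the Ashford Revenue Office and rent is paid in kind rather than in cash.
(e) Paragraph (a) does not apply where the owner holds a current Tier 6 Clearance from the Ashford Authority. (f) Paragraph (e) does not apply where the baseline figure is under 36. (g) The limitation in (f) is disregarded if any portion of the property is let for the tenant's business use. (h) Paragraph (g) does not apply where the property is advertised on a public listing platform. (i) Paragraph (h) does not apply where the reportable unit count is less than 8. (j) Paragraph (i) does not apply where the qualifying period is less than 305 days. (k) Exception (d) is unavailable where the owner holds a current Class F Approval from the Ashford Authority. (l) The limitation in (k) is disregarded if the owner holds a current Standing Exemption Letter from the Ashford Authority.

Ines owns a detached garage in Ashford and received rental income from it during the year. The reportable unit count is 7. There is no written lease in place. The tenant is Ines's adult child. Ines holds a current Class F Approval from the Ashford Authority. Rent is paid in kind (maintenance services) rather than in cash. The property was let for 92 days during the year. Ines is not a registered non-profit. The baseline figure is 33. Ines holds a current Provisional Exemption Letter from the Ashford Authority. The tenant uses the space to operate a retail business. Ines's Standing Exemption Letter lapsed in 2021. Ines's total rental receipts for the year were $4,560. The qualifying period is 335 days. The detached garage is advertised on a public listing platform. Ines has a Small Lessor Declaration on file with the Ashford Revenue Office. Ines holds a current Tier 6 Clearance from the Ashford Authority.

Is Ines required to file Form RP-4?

Yes — Ines must file Form RP-4.

Exception (a)'s conditions are all satisfied: the tenant is an immediate family member; a current Provisional Exemption Letter is held. However, paragraphs (e)–(j) must be considered: (e) operates against (a): a current Tier 6 Clearance is held. (f) is triggered (the baseline figure is 33, under the 36 limit), but is set aside by (g): (g) operates against (f): the space is let for business use. (h) is triggered (the property is publicly advertised), but is itself disapplied by (i): (i) is engaged — the reportable unit count is 7, less than the 8 limit. (j), which would lift (i), is not engaged — the qualifying period is 335 days, not less than 305 days. (a) is therefore removed.
Exception (b) requires that the owner is a registered non-profit entity; but Ines is not a registered non-profit, so (b) is unavailable.
Exception (c) requires that total rental receipts for the year are less than $4,340; but total rental receipts for the year are $4,560, not less than $4,340, so (c) is unavailable.
Exception (d)'s conditions are all satisfied: a Small Lessor Declaration is on file; rent is paid in kind. But applying paragraphs (k)–(l): (k) is triggered — a current Class F Approval is held. (l), which would lift (k), is not triggered — no current Standing Exemption Letter is held. So (d) is unavailable.
No exception applies. The general rule governs.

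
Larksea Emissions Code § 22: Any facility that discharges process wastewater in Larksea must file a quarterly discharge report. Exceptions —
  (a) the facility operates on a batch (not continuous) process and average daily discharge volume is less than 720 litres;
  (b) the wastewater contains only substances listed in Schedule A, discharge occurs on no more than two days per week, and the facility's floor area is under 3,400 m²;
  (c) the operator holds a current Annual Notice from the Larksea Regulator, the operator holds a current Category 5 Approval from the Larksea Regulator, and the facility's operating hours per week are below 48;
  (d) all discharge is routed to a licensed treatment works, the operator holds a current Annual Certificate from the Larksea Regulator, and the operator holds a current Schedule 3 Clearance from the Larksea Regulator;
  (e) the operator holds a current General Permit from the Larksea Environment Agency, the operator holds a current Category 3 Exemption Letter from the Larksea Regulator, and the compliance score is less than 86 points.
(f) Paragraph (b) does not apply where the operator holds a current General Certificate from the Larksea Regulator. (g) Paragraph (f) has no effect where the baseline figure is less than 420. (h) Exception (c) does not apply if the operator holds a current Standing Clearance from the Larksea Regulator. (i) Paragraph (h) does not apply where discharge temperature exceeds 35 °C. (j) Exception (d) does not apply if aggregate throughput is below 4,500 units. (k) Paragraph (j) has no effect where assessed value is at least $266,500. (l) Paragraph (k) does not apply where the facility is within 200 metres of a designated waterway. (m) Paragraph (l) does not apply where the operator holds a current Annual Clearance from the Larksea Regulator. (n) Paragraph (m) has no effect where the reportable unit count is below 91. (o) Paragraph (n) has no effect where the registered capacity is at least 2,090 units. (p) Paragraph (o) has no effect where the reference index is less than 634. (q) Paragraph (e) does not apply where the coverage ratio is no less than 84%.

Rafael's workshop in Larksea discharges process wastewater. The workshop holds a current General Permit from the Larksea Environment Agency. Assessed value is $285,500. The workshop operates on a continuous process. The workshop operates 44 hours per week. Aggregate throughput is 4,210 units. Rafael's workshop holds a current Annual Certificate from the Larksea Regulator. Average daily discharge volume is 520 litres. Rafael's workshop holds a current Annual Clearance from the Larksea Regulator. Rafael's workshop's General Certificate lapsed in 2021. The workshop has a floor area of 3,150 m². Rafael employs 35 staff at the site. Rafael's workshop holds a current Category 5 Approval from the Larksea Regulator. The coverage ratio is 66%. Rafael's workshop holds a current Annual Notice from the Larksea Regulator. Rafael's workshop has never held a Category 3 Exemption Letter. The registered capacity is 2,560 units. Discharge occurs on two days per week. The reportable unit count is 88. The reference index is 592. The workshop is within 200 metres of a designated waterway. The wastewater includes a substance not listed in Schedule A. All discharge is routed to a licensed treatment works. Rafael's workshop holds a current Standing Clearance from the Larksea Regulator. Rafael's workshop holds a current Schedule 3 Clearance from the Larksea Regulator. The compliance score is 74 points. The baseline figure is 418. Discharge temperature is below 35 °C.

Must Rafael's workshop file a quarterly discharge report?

Yes — Rafael's workshop must file a quarterly discharge report.

Exception (a) fails — the facility operates on a continuous process.
Exception (b) requires that the wastewater contains only substances listed in Schedule A; but the wastewater includes a non-Schedule-A substance, so (b) is unavailable.
Exception (c) is satisfied on its face — a current Annual Notice is held; a current Category 5 Approval is held; the facility's operating hours per week are 44, below the 48 limit. But: (h) operates against (c): a current Standing Clearance is held. (i) does not operate here (discharge temperature is below 35 °C), so (h) stands. So (c) is unavailable.
All of (d)'s requirements are met (discharge is routed to a licensed treatment works; a current Annual Certificate is held; a current Schedule 3 Clearance is held). However, paragraphs (j)–(p) must be considered: (j) is triggered — aggregate throughput is 4,210 units, below the 4,500 units limit. (k) is engaged (assessed value is $285,500, meeting the $266,500 threshold), but is set aside by (l): (l) operates against (k): the workshop is within 200 m of a designated waterway. (m) operates (a current Annual Clearance is held), but is itself disapplied by (n): (n) operates — the reportable unit count is 88, below the 91 limit. (o) would limit (n) — the registered capacity is 2,560 units, meeting the 2,090 units threshold — but (p) sets (o) aside: (p) operates against (o): the reference index is 592, less than the 634 limit. (d) is therefore removed.
Exception (e) fails — the Category 3 Exemption Letter is not current.
No exception is made out. Rafael's workshop falls within the general rule.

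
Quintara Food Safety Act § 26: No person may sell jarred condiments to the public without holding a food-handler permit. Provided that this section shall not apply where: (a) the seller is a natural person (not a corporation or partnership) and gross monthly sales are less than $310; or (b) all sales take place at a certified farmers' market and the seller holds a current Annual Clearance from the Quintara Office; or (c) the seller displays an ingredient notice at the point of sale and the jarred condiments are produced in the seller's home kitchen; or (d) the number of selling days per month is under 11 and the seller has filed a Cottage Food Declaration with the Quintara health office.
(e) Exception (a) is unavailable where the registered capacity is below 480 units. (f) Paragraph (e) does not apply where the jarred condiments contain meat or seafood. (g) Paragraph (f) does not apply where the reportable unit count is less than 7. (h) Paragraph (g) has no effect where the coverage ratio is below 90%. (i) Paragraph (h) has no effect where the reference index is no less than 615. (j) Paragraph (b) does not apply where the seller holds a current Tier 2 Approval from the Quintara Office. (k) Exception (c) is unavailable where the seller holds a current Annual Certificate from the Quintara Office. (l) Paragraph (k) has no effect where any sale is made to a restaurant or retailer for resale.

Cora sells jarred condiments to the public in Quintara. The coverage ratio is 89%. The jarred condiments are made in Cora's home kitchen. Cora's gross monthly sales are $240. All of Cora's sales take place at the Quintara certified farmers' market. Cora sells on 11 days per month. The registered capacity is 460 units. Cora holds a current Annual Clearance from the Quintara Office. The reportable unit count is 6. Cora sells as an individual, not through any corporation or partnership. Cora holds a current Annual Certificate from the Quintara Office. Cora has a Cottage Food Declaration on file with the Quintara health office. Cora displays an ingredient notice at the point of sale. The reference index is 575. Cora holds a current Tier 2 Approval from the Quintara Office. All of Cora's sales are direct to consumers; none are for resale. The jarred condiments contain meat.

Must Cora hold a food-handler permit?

Exception (a)'s conditions are all satisfied: the seller is a natural person; gross monthly sales are $240, less than the $310 limit. Applying paragraphs (e)–(i): (e) operates (the registered capacity is 460 units, below the 480 units limit), but is itself disapplied by (f): (f) applies — the jarred condiments contain meat. (g) would limit (f) — the reportable unit count is 6, less than the 7 limit — but (h) sets (g) aside: (h) operates — the coverage ratio is 89%, below the 90% limit. (i) is inapplicable (the reference index is 575, short of 615), so (h) stands. So (a) applies.
All of (b)'s requirements are met (all sales are at a certified farmers' market; a current Annual Clearance is held). Turning to paragraph (j): (j) is triggered — a current Tier 2 Approval is held. (b) is therefore removed.
All of (c)'s requirements are met (an ingredient notice is displayed; the jarred condiments are home-kitchen produced). However, paragraphs (k)–(l) must be considered: (k) operates — a current Annual Certificate is held. (l) does not operate here (no sales are for resale), so (k) stands. So (c) is unavailable.
Exception (d) does not apply: the number of selling days per month is 11, not under 11.

No — exception (a) applies; Cora is not required to hold a food-handler permit.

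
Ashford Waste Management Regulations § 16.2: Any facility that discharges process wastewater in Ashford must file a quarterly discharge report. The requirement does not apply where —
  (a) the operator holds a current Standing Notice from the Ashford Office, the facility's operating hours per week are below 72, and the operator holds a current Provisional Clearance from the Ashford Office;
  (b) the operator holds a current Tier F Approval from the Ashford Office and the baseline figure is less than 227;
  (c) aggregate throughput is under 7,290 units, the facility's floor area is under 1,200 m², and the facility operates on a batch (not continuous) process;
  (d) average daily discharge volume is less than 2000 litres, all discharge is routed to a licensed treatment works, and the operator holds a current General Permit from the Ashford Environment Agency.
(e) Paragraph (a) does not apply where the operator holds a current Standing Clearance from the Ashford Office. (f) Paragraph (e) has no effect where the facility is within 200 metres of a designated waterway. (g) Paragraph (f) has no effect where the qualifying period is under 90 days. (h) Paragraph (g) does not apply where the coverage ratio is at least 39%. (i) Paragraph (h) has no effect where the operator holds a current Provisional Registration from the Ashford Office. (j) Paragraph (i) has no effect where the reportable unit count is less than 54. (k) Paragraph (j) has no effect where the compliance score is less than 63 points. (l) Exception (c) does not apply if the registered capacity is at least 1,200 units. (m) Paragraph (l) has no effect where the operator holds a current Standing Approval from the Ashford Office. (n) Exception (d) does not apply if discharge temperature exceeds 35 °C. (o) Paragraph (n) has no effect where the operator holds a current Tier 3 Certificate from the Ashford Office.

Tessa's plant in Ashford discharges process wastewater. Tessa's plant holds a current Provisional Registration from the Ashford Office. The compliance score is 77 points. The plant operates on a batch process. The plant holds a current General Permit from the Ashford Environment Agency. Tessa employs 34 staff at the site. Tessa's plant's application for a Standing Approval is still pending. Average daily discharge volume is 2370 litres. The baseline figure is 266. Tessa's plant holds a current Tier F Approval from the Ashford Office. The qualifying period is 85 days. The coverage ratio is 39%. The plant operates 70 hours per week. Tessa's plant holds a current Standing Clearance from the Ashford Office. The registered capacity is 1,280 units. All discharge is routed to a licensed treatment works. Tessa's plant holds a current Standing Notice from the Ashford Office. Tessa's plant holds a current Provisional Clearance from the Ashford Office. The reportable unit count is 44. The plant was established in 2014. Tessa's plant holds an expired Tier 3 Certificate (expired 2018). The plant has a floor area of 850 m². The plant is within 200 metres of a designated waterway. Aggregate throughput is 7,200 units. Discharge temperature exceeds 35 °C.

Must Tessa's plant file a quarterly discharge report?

Exception (a)'s conditions are all satisfied: a current Standing Notice is held; the facility's operating hours per week are 70, below the 72 limit; a current Provisional Clearance is held. As to paragraphs (e)–(k): (e) would limit (a) — a current Standing Clearance is held — but (f) sets (e) aside: (f) applies — the plant is within 200 m of a designated waterway. (g) would limit (f) — the qualifying period is 85 days, under the 90 days limit — but (h) sets (g) aside: (h) is triggered — the coverage ratio is 39%, meeting the 39% threshold. (i) applies (a current Provisional Registration is held), but is displaced by (j): (j) operates — the reportable unit count is 44, less than the 54 limit. (k), which would lift (j), is not engaged — the compliance score is 77 points, not less than 63 points. Exception (a) stands.
Exception (b) requires that the baseline figure is less than 227; but the baseline figure is 266, not less than 227, so (b) is unavailable.
Exception (c): aggregate throughput is 7,200 units, under the 7,290 units limit; the facility's floor area is 850 m², under the 1,200 m² limit; the facility operates on a batch process — every condition holds. But: (l) is engaged — the registered capacity is 1,280 units, meeting the 1,200 units threshold. (m) is inapplicable (no current Standing Approval is held), so (l) stands. (c) is therefore removed.
Exception (d) fails — average daily discharge volume is 2370 litres, not less than 2000 litres.

No — exception (a) applies; Tessa's plant is not required to file a quarterly discharge report.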